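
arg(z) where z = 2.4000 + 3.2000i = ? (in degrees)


Re = 2.4, Im = 3.2
arg = atan2(3.2, 2.4) = 53.1301 degrees

arg(z) = 53.1301 degrees


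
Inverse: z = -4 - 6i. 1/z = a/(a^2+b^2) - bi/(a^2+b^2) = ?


|z|^2 = 16+36 = 52
1/z = (-4 + 6i)/52

1/z = -0.0769 + 0.1154i


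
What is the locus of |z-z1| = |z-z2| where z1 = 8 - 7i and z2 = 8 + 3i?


Equal distances means the locus is the perpendicular bisector of z1 and z2.
Midpoint = ((8+8)/2, (-7+3)/2) = (8.0000, -2.0000)

Perpendicular bisector through (8.0000, -2.0000)


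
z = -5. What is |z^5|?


|z| = sqrt(25+0) = sqrt(25) = 5
|z^5| = |z|^5 = 5^5 = 3125

|z^5| = 3125


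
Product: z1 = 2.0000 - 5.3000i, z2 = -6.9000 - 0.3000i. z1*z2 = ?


Real = 2*(-6.9) - (-5.3)*(-0.3) = -13.8 - 1.59 = -15.39
Imag = 2*(-0.3) - (6.9)*(-5.3) = -0.6 + 36.57 = 35.97

-15.3900 + 35.9700i


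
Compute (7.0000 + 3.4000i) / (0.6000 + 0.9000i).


Conjugate of z2 = 0.6000 - 0.9000i
Numerator: (7.0000 + 3.4000i)(0.6000 - 0.9000i) = 7.2600 - 4.2600i
Denominator: 0.6^2 + 0.9^2 = 1.17
Result = (7.2600 - 4.2600i)/1.17

6.2051 - 3.6410i


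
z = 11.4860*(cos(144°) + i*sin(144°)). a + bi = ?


a = 11.4860*cos(144°) = 11.4860*(-0.80902) = -9.2924
b = 11.4860*sin(144°) = 11.4860*0.587785 = 6.7513

-9.2924 + 6.7513i


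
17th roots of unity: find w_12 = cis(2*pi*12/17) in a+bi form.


Angle = 360*12/17 = 254.1176°
a = cos(254.1176°) = -0.2737
b = sin(254.1176°) = -0.9618

-0.2737 - 0.9618i


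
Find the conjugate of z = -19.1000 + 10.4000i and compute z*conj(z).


z_bar = -19.1000 - 10.4000i
z*z_bar = (-19.1)^2 + 10.4^2 = 364.81 + 108.16 = 472.97

z_bar = -19.1000 - 10.4000i, z*z_bar = 472.97


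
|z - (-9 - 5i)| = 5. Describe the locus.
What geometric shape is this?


|z - z0| = r is a circle with center z0 and radius r.
Center = (-9, -5), radius = 5

Circle with center (-9, -5) and radius 5


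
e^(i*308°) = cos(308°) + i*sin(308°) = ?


cos(308°) = 0.6157
sin(308°) = -0.7880

e^(i*308°) = 0.6157 - 0.7880i


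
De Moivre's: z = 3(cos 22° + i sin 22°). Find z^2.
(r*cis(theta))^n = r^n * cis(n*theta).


r^2 = 3^2 = 9
n*theta = 2*22° = 44° = 44° (mod 360)
a = 9*cos(44°) = 6.4741
b = 9*sin(44°) = 6.2519

9 cis(44°) = 6.4741 + 6.2519i


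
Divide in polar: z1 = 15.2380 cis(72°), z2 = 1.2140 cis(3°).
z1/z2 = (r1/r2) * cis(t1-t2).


r = 15.2380 / 1.2140 = 12.5519
theta = 72° - 3° = 69° = 69° (mod 360)

12.5519 cis(69°)


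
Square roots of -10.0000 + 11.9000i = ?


|z| = sqrt(100+141.61) = 15.5438
sqrt((|z|+a)/2) = sqrt((15.5438+(-10))/2) = sqrt(2.7719) = 1.6649
sqrt((|z|-a)/2) = sqrt((15.5438-(-10))/2) = sqrt(12.7719) = 3.5738

±(1.6649 + 3.5738i) i.e. 1.6649 + 3.5738i and -1.6649 - 3.5738i


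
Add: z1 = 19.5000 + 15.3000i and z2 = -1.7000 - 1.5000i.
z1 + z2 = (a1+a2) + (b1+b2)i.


Real: 19.5 - 1.7 = 17.8
Imag: 15.3 - 1.5 = 13.8

17.8000 + 13.8000i


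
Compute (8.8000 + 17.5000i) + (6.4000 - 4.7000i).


Real: 8.8 + 6.4 = 15.2
Imag: 17.5 - 4.7 = 12.8

15.2000 + 12.8000i


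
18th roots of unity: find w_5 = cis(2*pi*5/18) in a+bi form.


Angle = 360*5/18 = 100°
a = cos(100°) = -0.1736
b = sin(100°) = 0.9848

-0.1736 + 0.9848i


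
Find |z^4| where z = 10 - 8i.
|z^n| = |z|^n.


|z| = sqrt(100+64) = sqrt(164) = 12.8062
|z^4| = |z|^4 = (sqrt(164))^4 = 164^2 = 26896

|z^4| = 26896


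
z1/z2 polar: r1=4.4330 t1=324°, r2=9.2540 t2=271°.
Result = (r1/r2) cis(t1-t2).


r = 4.4330 / 9.2540 = 0.4790
theta = 324° - 271° = 53° = 53° (mod 360)

0.4790 cis(53°)


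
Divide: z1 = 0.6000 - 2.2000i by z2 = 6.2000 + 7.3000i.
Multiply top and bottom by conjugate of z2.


Conjugate of z2 = 6.2000 - 7.3000i
Numerator: (0.6000 - 2.2000i)(6.2000 - 7.3000i) = -12.3400 - 18.0200i
Denominator: 6.2^2 + 7.3^2 = 91.73
Result = (-12.3400 - 18.0200i)/91.73

-0.1345 - 0.1964i


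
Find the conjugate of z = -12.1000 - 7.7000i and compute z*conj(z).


z_bar = -12.1000 + 7.7000i
z*z_bar = (-12.1)^2 + (-7.7)^2 = 146.41 + 59.29 = 205.7

z_bar = -12.1000 + 7.7000i, z*z_bar = 205.7


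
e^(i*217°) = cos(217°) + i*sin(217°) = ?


cos(217°) = -0.7986
sin(217°) = -0.6018

e^(i*217°) = -0.7986 - 0.6018i


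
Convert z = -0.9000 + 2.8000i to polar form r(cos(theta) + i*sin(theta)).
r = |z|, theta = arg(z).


r = sqrt(0.81+7.84) = sqrt(8.65) = 2.9411
theta = atan2(2.8, -0.9) = 107.8189 degrees

r = 2.9411, theta = 107.8189 degrees


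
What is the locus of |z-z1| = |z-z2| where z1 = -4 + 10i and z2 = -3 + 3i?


Equal distances means the locus is the perpendicular bisector of z1 and z2.
Midpoint = ((-4+(-3))/2, (10+3)/2) = (-3.5000, 6.5000)

Perpendicular bisector through (-3.5000, 6.5000)


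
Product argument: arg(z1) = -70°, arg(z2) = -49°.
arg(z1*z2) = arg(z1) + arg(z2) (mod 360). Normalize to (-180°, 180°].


arg(z1*z2) = -70° - 49° = -119°
Normalized to (-180°, 180°]: -119°

-119°


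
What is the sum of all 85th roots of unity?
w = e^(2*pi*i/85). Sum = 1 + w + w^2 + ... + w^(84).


The sum of all 85th roots of unity is 0.
Geometric series: (1 - w^85)/(1 - w) = (1-1)/(1-w) = 0 since w^85 = 1, w ≠ 1.
Alternatively: coefficient of z^84 in z^85 - 1 is 0.

0


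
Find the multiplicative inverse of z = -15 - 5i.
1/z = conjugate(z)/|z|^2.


|z|^2 = 225+25 = 250
1/z = (-15 + 5i)/250

1/z = -0.0600 + 0.0200i


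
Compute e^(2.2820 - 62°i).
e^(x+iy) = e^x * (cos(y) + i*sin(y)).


e^2.2820 = 9.7963
cos(-62°) = 0.46947
sin(-62°) = -0.88295
Real = 9.7963*0.46947 = 4.5991
Imag = 9.7963*(-0.88295) = -8.6496

4.5991 - 8.6496i


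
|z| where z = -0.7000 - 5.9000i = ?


|z| = sqrt((-0.7)^2 + (-5.9)^2) = sqrt(0.49 + 34.81) = sqrt(35.3) = 5.9414

|z| = 5.9414


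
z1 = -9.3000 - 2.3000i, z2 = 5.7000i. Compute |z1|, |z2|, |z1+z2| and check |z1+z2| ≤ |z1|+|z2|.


|z1| = sqrt((-9.3)^2 + (-2.3)^2) = sqrt(91.78) = 9.5802
|z2| = sqrt(0^2 + 5.7^2) = sqrt(32.49) = 5.7000
z1+z2 = -9.3000 + 3.4000i
|z1+z2| = sqrt(98.05) = 9.9020
|z1|+|z2| = 9.5802 + 5.7000 = 15.2802

|z1+z2| = 9.9020 ≤ |z1|+|z2| = 15.2802 (verified)


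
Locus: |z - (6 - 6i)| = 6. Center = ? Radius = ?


|z - z0| = r is a circle with center z0 and radius r.
Center = (6, -6), radius = 6

Circle with center (6, -6) and radius 6


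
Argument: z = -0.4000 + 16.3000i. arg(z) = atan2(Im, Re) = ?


Re = -0.4, Im = 16.3
arg = atan2(16.3, -0.4) = 91.4057 degrees

arg(z) = 91.4057 degrees


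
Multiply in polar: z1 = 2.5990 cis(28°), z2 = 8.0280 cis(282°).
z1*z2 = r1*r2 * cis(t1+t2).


r = 2.5990 * 8.0280 = 20.8648
theta = 28° + 282° = 310° = 310° (mod 360)

20.8648 cis(310°)


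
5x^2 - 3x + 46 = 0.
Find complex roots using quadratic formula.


disc = (-3)^2 - 4*5*46 = 9 - 920 = -911
sqrt(|disc|) = sqrt(911) = 30.1828
Real part = 3/(2*5) = 0.3000
Imag part = 30.1828/(2*5) = 3.0183

0.3000 ± 3.0183i


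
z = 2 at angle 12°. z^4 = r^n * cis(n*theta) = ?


r^4 = 2^4 = 16
n*theta = 4*12° = 48° = 48° (mod 360)
a = 16*cos(48°) = 10.7061
b = 16*sin(48°) = 11.8903

16 cis(48°) = 10.7061 + 11.8903i


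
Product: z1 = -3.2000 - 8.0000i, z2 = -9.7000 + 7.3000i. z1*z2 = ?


Real = -3.2*(-9.7) - (-8)*7.3 = 31.04 - (-58.4) = 89.44
Imag = -3.2*7.3 - (9.7)*(-8) = -23.36 + 77.6 = 54.24

89.4400 + 54.2400i


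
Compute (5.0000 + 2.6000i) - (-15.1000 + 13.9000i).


Real: 5 + 15.1 = 20.1
Imag: 2.6 - 13.9 = -11.3

20.1000 - 11.3000i


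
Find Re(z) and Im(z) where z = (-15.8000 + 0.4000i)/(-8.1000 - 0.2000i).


Multiply by conjugate: (-15.8000 + 0.4000i)(-8.1000 + 0.2000i) / ((-8.1)^2 + (-0.2)^2)
Numerator real = -15.8*(-8.1) + 0.4*(-0.2) = 127.9
Numerator imag = 0.4*(-8.1) - (-15.8)*(-0.2) = -6.4
Denominator = 65.65
Re(z) = 127.9/65.65 = 1.9482
Im(z) = -6.4/65.65 = -0.0975

Re(z) = 1.9482, Im(z) = -0.0975


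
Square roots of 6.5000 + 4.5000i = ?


|z| = sqrt(42.25+20.25) = 7.9057
sqrt((|z|+a)/2) = sqrt((7.9057+6.5)/2) = sqrt(7.2028) = 2.6838
sqrt((|z|-a)/2) = sqrt((7.9057-6.5)/2) = sqrt(0.7028) = 0.8384

±(2.6838 + 0.8384i) i.e. 2.6838 + 0.8384i and -2.6838 - 0.8384i


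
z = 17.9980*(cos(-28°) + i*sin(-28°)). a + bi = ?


a = 17.9980*cos(-28°) = 17.9980*0.88295 = 15.8913
b = 17.9980*sin(-28°) = 17.9980*(-0.46947) = -8.4495

15.8913 - 8.4495i


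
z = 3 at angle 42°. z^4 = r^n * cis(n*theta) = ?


r^4 = 3^4 = 81
n*theta = 4*42° = 168° = 168° (mod 360)
a = 81*cos(168°) = -79.2300
b = 81*sin(168°) = 16.8408

81 cis(168°) = -79.2300 + 16.8408i


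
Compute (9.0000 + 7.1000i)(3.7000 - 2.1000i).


Real = 9*3.7 - 7.1*(-2.1) = 33.3 - (-14.91) = 48.21
Imag = 9*(-2.1) + 3.7*7.1 = -18.9 + 26.27 = 7.37

48.2100 + 7.3700i


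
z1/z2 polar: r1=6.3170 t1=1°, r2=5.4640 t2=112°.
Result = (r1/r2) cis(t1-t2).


r = 6.3170 / 5.4640 = 1.1561
theta = 1° - 112° = -111° = 249° (mod 360)

1.1561 cis(249°)


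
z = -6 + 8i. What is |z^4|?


|z| = sqrt(36+64) = sqrt(100) = 10
|z^4| = |z|^4 = 10^4 = 10000

|z^4| = 10000


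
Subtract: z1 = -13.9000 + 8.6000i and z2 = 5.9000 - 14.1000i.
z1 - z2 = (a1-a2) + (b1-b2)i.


Real: -13.9 - 5.9 = -19.8
Imag: 8.6 + 14.1 = 22.7

-19.8000 + 22.7000i


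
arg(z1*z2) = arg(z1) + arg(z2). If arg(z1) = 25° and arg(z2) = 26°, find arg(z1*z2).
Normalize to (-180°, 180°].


arg(z1*z2) = 25° + 26° = 51°
Normalized to (-180°, 180°]: 51°

51°


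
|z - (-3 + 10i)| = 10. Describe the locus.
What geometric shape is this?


|z - z0| = r is a circle with center z0 and radius r.
Center = (-3, 10), radius = 10

Circle with center (-3, 10) and radius 10


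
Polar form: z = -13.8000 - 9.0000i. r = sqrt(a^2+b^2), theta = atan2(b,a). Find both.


r = sqrt(190.44+81) = sqrt(271.44) = 16.4754
theta = atan2(-9, -13.8) = -146.8887 degrees

r = 16.4754, theta = -146.8887 degrees


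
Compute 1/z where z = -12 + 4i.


|z|^2 = 144+16 = 160
1/z = (-12 - 4i)/160

1/z = -0.0750 - 0.0250i


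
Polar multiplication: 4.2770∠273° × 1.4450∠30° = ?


r = 4.2770 * 1.4450 = 6.1803
theta = 273° + 30° = 303° = 303° (mod 360)

6.1803 cis(303°)


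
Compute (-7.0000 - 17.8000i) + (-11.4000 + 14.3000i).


Real: -7 - 11.4 = -18.4
Imag: -17.8 + 14.3 = -3.5

-18.4000 - 3.5000i


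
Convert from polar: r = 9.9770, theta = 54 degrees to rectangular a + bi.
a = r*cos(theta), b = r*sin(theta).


a = 9.9770*cos(54°) = 9.9770*0.587785 = 5.8643
b = 9.9770*sin(54°) = 9.9770*0.80902 = 8.0716

5.8643 + 8.0716i


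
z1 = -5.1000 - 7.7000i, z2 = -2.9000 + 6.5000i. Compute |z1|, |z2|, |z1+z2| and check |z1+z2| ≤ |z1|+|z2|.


|z1| = sqrt((-5.1)^2 + (-7.7)^2) = sqrt(85.3) = 9.2358
|z2| = sqrt((-2.9)^2 + 6.5^2) = sqrt(50.66) = 7.1176
z1+z2 = -8.0000 - 1.2000i
|z1+z2| = sqrt(65.44) = 8.0895
|z1|+|z2| = 9.2358 + 7.1176 = 16.3534

|z1+z2| = 8.0895 ≤ |z1|+|z2| = 16.3534 (verified)


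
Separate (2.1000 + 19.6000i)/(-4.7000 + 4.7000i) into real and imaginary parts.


Multiply by conjugate: (2.1000 + 19.6000i)(-4.7000 - 4.7000i) / ((-4.7)^2 + 4.7^2)
Numerator real = 2.1*(-4.7) + 19.6*4.7 = 82.25
Numerator imag = 19.6*(-4.7) - 2.1*4.7 = -101.99
Denominator = 44.18
Re(z) = 82.25/44.18 = 1.8617
Im(z) = -101.99/44.18 = -2.3085

Re(z) = 1.8617, Im(z) = -2.3085


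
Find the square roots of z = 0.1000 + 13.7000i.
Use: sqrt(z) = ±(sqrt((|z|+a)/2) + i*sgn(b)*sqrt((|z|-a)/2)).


|z| = sqrt(0.01+187.69) = 13.7004
sqrt((|z|+a)/2) = sqrt((13.7004+0.1)/2) = sqrt(6.9002) = 2.6268
sqrt((|z|-a)/2) = sqrt((13.7004-0.1)/2) = sqrt(6.8002) = 2.6077

±(2.6268 + 2.6077i) i.e. 2.6268 + 2.6077i and -2.6268 - 2.6077i


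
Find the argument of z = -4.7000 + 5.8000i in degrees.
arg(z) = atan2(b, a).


Re = -4.7, Im = 5.8
arg = atan2(5.8, -4.7) = 129.0194 degrees

arg(z) = 129.0194 degrees


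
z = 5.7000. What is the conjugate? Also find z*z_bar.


z_bar = 5.7000
z*z_bar = 5.7^2 + 0^2 = 32.49 + 0 = 32.49

z_bar = 5.7000, z*z_bar = 32.49


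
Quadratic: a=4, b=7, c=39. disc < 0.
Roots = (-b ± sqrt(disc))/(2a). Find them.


disc = 7^2 - 4*4*39 = 49 - 624 = -575
sqrt(|disc|) = sqrt(575) = 23.9792
Real part = -7/(2*4) = -0.8750
Imag part = 23.9792/(2*4) = 2.9974

-0.8750 ± 2.9974i


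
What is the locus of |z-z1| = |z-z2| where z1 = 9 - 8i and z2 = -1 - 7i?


Equal distances means the locus is the perpendicular bisector of z1 and z2.
Midpoint = ((9+(-1))/2, (-8+(-7))/2) = (4.0000, -7.5000)

Perpendicular bisector through (4.0000, -7.5000)


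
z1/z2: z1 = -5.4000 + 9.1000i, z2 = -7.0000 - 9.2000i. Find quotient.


Conjugate of z2 = -7.0000 + 9.2000i
Numerator: (-5.4000 + 9.1000i)(-7.0000 + 9.2000i) = -45.9200 - 113.3800i
Denominator: (-7)^2 + (-9.2)^2 = 133.64
Result = (-45.9200 - 113.3800i)/133.64

-0.3436 - 0.8484i


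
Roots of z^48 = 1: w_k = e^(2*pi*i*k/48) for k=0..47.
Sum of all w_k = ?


The sum of all 48th roots of unity is 0.
Geometric series: (1 - w^48)/(1 - w) = (1-1)/(1-w) = 0 since w^48 = 1, w ≠ 1.
Alternatively: coefficient of z^47 in z^48 - 1 is 0.

0


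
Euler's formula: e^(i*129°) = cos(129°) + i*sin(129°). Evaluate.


cos(129°) = -0.6293
sin(129°) = 0.7771

e^(i*129°) = -0.6293 + 0.7771i


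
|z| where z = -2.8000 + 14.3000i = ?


|z| = sqrt((-2.8)^2 + 14.3^2) = sqrt(7.84 + 204.49) = sqrt(212.33) = 14.5715

|z| = 14.5715


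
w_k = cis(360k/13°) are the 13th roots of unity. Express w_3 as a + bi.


Angle = 360*3/13 = 83.0769°
a = cos(83.0769°) = 0.1205
b = sin(83.0769°) = 0.9927

0.1205 + 0.9927i


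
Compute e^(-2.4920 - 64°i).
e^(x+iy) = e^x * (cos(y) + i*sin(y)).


e^-2.4920 = 0.08274
cos(-64°) = 0.4384
sin(-64°) = -0.8988
Real = 0.08274*0.4384 = 0.0363
Imag = 0.08274*(-0.8988) = -0.0744

0.0363 - 0.0744i


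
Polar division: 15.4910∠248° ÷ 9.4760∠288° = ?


r = 15.4910 / 9.4760 = 1.6348
theta = 248° - 288° = -40° = 320° (mod 360)

1.6348 cis(320°)


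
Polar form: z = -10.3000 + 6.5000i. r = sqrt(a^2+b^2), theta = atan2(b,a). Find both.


r = sqrt(106.09+42.25) = sqrt(148.34) = 12.1795
theta = atan2(6.5, -10.3) = 147.7453 degrees

r = 12.1795, theta = 147.7453 degrees


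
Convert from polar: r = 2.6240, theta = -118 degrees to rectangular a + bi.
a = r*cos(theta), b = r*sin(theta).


a = 2.6240*cos(-118°) = 2.6240*(-0.46947) = -1.2319
b = 2.6240*sin(-118°) = 2.6240*(-0.88295) = -2.3169

-1.2319 - 2.3169i


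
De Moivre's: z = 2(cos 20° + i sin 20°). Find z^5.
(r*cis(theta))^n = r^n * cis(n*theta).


r^5 = 2^5 = 32
n*theta = 5*20° = 100° = 100° (mod 360)
a = 32*cos(100°) = -5.5567
b = 32*sin(100°) = 31.5138

32 cis(100°) = -5.5567 + 31.5138i


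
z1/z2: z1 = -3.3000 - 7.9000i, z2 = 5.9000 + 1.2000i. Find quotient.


Conjugate of z2 = 5.9000 - 1.2000i
Numerator: (-3.3000 - 7.9000i)(5.9000 - 1.2000i) = -28.9500 - 42.6500i
Denominator: 5.9^2 + 1.2^2 = 36.25
Result = (-28.9500 - 42.6500i)/36.25

-0.7986 - 1.1766i


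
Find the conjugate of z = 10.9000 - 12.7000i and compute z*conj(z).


z_bar = 10.9000 + 12.7000i
z*z_bar = 10.9^2 + (-12.7)^2 = 118.81 + 161.29 = 280.1

z_bar = 10.9000 + 12.7000i, z*z_bar = 280.1


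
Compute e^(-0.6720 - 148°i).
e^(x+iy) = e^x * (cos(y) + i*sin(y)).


e^-0.6720 = 0.5107
cos(-148°) = -0.848
sin(-148°) = -0.5299
Real = 0.5107*(-0.848) = -0.4331
Imag = 0.5107*(-0.5299) = -0.2706

-0.4331 - 0.2706i


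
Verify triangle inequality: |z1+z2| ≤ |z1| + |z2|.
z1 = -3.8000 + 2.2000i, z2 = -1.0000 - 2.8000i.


|z1| = sqrt((-3.8)^2 + 2.2^2) = sqrt(19.28) = 4.3909
|z2| = sqrt((-1)^2 + (-2.8)^2) = sqrt(8.84) = 2.9732
z1+z2 = -4.8000 - 0.6000i
|z1+z2| = sqrt(23.4) = 4.8374
|z1|+|z2| = 4.3909 + 2.9732 = 7.3641

|z1+z2| = 4.8374 ≤ |z1|+|z2| = 7.3641 (verified)


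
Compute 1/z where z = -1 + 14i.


|z|^2 = 1+196 = 197
1/z = (-1 - 14i)/197

1/z = -0.0051 - 0.0711i


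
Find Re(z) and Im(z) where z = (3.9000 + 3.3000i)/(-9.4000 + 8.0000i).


Multiply by conjugate: (3.9000 + 3.3000i)(-9.4000 - 8.0000i) / ((-9.4)^2 + 8^2)
Numerator real = 3.9*(-9.4) + 3.3*8 = -10.26
Numerator imag = 3.3*(-9.4) - 3.9*8 = -62.22
Denominator = 152.36
Re(z) = -10.26/152.36 = -0.0673
Im(z) = -62.22/152.36 = -0.4084

Re(z) = -0.0673, Im(z) = -0.4084


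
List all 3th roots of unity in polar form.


The 3th roots of unity are cis(360k/3°) for k=0..2
Angle step = 360/3 = 120°
Primitive root: cis(120°)
Primitive root = -0.5000 + 0.8660i

3 roots at angles: 0°, 120°, 240°


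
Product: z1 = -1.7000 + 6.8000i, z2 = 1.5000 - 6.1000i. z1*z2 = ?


Real = -1.7*1.5 - 6.8*(-6.1) = -2.55 - (-41.48) = 38.93
Imag = -1.7*(-6.1) + 1.5*6.8 = 10.37 + 10.2 = 20.57

38.9300 + 20.5700i


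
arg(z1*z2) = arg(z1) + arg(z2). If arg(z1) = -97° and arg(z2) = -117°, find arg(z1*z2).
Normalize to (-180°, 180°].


arg(z1*z2) = -97° - 117° = -214°
Normalized to (-180°, 180°]: 146°

146°


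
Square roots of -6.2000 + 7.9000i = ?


|z| = sqrt(38.44+62.41) = 10.0424
sqrt((|z|+a)/2) = sqrt((10.0424+(-6.2))/2) = sqrt(1.9212) = 1.3861
sqrt((|z|-a)/2) = sqrt((10.0424-(-6.2))/2) = sqrt(8.1212) = 2.8498

±(1.3861 + 2.8498i) i.e. 1.3861 + 2.8498i and -1.3861 - 2.8498i


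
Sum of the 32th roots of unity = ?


The sum of all 32th roots of unity is 0.
Geometric series: (1 - w^32)/(1 - w) = (1-1)/(1-w) = 0 since w^32 = 1, w ≠ 1.
Alternatively: coefficient of z^31 in z^32 - 1 is 0.

0


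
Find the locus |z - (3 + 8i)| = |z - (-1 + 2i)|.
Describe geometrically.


Equal distances means the locus is the perpendicular bisector of z1 and z2.
Midpoint = ((3+(-1))/2, (8+2)/2) = (1.0000, 5.0000)

Perpendicular bisector through (1.0000, 5.0000)


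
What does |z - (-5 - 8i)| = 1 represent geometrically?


|z - z0| = r is a circle with center z0 and radius r.
Center = (-5, -8), radius = 1

Circle with center (-5, -8) and radius 1


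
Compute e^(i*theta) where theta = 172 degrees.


cos(172°) = -0.9903
sin(172°) = 0.1392

e^(i*172°) = -0.9903 + 0.1392i


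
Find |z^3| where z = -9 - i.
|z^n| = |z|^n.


|z| = sqrt(81+1) = sqrt(82) = 9.0554
|z^3| = |z|^3 = (sqrt(82))^3 = 82*sqrt(82)

|z^3| = 82*sqrt(82) ≈ 742.5416


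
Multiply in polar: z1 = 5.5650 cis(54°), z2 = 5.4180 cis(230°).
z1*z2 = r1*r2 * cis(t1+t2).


r = 5.5650 * 5.4180 = 30.1512
theta = 54° + 230° = 284° = 284° (mod 360)

30.1512 cis(284°)


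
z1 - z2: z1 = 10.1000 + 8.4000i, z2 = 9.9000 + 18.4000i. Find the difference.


Real: 10.1 - 9.9 = 0.2
Imag: 8.4 - 18.4 = -10

0.2000 - 10.0000i


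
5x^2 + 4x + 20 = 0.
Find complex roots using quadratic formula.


disc = 4^2 - 4*5*20 = 16 - 400 = -384
sqrt(|disc|) = sqrt(384) = 19.5959
Real part = -4/(2*5) = -0.4000
Imag part = 19.5959/(2*5) = 1.9596

-0.4000 ± 1.9596i


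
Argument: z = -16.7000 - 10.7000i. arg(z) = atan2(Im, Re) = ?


Re = -16.7, Im = -10.7
arg = atan2(-10.7, -16.7) = -147.3516 degrees

arg(z) = -147.3516 degrees


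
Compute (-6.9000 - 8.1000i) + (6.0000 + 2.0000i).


Real: -6.9 + 6 = -0.9
Imag: -8.1 + 2 = -6.1

-0.9000 - 6.1000i


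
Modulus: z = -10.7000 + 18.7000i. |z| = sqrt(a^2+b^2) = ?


|z| = sqrt((-10.7)^2 + 18.7^2) = sqrt(114.49 + 349.69) = sqrt(464.18) = 21.5448

|z| = 21.5448


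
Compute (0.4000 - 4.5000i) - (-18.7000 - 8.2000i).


Real: 0.4 + 18.7 = 19.1
Imag: -4.5 + 8.2 = 3.7

19.1000 + 3.7000i


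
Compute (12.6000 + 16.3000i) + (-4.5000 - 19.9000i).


Real: 12.6 - 4.5 = 8.1
Imag: 16.3 - 19.9 = -3.6

8.1000 - 3.6000i


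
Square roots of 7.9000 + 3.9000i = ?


|z| = sqrt(62.41+15.21) = 8.8102
sqrt((|z|+a)/2) = sqrt((8.8102+7.9)/2) = sqrt(8.3551) = 2.8905
sqrt((|z|-a)/2) = sqrt((8.8102-7.9)/2) = sqrt(0.4551) = 0.6746

±(2.8905 + 0.6746i) i.e. 2.8905 + 0.6746i and -2.8905 - 0.6746i


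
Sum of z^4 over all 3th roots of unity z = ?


The roots are w_k = w^k with w = e^(2*pi*i/3), and (w^k)^4 = (w^4)^k.
So S = 1 + u + u^2 + ... + u^(2) with u = w^4.
4 = 1*3 + 1, so 4 is not a multiple of 3: u = (w^3)^1 * w^1 = w^1 ≠ 1 (w is a primitive 3th root), while u^3 = (w^3)^4 = 1.
Geometric series: S = (1 - u^3)/(1 - u) = (1 - 1)/(1 - u) = 0

S = 0


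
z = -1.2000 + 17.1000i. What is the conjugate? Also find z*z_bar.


z_bar = -1.2000 - 17.1000i
z*z_bar = (-1.2)^2 + 17.1^2 = 1.44 + 292.41 = 293.85

z_bar = -1.2000 - 17.1000i, z*z_bar = 293.85


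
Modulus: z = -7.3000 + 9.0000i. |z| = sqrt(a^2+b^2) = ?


|z| = sqrt((-7.3)^2 + 9^2) = sqrt(53.29 + 81) = sqrt(134.29) = 11.5884

|z| = 11.5884


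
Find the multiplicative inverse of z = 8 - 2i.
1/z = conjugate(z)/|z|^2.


|z|^2 = 64+4 = 68
1/z = (8 + 2i)/68

1/z = 0.1176 + 0.0294i


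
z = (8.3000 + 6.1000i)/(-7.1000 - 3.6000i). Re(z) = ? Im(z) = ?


Multiply by conjugate: (8.3000 + 6.1000i)(-7.1000 + 3.6000i) / ((-7.1)^2 + (-3.6)^2)
Numerator real = 8.3*(-7.1) + 6.1*(-3.6) = -80.89
Numerator imag = 6.1*(-7.1) - 8.3*(-3.6) = -13.43
Denominator = 63.37
Re(z) = -80.89/63.37 = -1.2765
Im(z) = -13.43/63.37 = -0.2119

Re(z) = -1.2765, Im(z) = -0.2119


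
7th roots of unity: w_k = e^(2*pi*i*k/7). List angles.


The 7th roots of unity are cis(360k/7°) for k=0..6
Angle step = 360/7 = 51.4286°
Primitive root: cis(51.4286°)
Primitive root = 0.6235 + 0.7818i

7 roots at angles: 0°, 51.4286°, 102.8571°, 154.2857°, 205.7143°, 257.1429°, 308.5714°


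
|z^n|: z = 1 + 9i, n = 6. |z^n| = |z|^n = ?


|z| = sqrt(1+81) = sqrt(82) = 9.0554
|z^6| = |z|^6 = (sqrt(82))^6 = 82^3 = 551368

|z^6| = 551368


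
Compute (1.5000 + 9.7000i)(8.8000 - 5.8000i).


Real = 1.5*8.8 - 9.7*(-5.8) = 13.2 - (-56.26) = 69.46
Imag = 1.5*(-5.8) + 8.8*9.7 = -8.7 + 85.36 = 76.66

69.4600 + 76.6600i


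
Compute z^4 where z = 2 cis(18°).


r^4 = 2^4 = 16
n*theta = 4*18° = 72° = 72° (mod 360)
a = 16*cos(72°) = 4.9443
b = 16*sin(72°) = 15.2169

16 cis(72°) = 4.9443 + 15.2169i


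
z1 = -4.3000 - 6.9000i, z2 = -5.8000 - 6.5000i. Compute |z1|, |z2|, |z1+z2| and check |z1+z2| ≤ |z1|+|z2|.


|z1| = sqrt((-4.3)^2 + (-6.9)^2) = sqrt(66.1) = 8.1302
|z2| = sqrt((-5.8)^2 + (-6.5)^2) = sqrt(75.89) = 8.7115
z1+z2 = -10.1000 - 13.4000i
|z1+z2| = sqrt(281.57) = 16.7800
|z1|+|z2| = 8.1302 + 8.7115 = 16.8417

|z1+z2| = 16.7800 ≤ |z1|+|z2| = 16.8417 (verified)


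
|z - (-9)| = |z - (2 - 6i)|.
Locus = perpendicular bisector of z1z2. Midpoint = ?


Equal distances means the locus is the perpendicular bisector of z1 and z2.
Midpoint = ((-9+2)/2, (0+(-6))/2) = (-3.5000, -3.0000)

Perpendicular bisector through (-3.5000, -3.0000)


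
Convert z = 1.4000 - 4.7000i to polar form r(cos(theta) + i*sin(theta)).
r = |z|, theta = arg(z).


r = sqrt(1.96+22.09) = sqrt(24.05) = 4.9041
theta = atan2(-4.7, 1.4) = -73.4127 degrees

r = 4.9041, theta = -73.4127 degrees


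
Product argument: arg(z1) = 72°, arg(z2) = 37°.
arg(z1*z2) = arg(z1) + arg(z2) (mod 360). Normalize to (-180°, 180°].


arg(z1*z2) = 72° + 37° = 109°
Normalized to (-180°, 180°]: 109°

109°


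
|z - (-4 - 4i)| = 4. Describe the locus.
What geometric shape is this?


|z - z0| = r is a circle with center z0 and radius r.
Center = (-4, -4), radius = 4

Circle with center (-4, -4) and radius 4


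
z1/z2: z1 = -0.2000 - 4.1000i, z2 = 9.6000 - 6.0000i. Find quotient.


Conjugate of z2 = 9.6000 + 6.0000i
Numerator: (-0.2000 - 4.1000i)(9.6000 + 6.0000i) = 22.6800 - 40.5600i
Denominator: 9.6^2 + (-6)^2 = 128.16
Result = (22.6800 - 40.5600i)/128.16

0.1770 - 0.3165i


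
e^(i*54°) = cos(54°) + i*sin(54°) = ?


cos(54°) = 0.5878
sin(54°) = 0.8090

e^(i*54°) = 0.5878 + 0.8090i


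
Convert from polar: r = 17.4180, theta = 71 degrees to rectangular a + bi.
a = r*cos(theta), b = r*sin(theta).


a = 17.4180*cos(71°) = 17.4180*0.325568 = 5.6707
b = 17.4180*sin(71°) = 17.4180*0.945519 = 16.4690

5.6707 + 16.4690i


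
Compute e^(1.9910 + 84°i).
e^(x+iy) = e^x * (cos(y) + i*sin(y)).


e^1.9910 = 7.32285
cos(84°) = 0.104528
sin(84°) = 0.99452
Real = 7.32285*0.104528 = 0.7654
Imag = 7.32285*0.99452 = 7.2827

0.7654 + 7.2827i


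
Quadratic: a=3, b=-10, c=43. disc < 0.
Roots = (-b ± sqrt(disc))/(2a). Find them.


disc = (-10)^2 - 4*3*43 = 100 - 516 = -416
sqrt(|disc|) = sqrt(416) = 20.3961
Real part = 10/(2*3) = 1.6667
Imag part = 20.3961/(2*3) = 3.3993

1.6667 ± 3.3993i


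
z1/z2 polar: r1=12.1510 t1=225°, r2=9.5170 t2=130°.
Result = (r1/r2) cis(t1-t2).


r = 12.1510 / 9.5170 = 1.2768
theta = 225° - 130° = 95° = 95° (mod 360)

1.2768 cis(95°)


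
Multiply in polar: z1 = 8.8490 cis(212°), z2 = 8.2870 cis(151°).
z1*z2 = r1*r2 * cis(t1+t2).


r = 8.8490 * 8.2870 = 73.3317
theta = 212° + 151° = 363° = 3° (mod 360)

73.3317 cis(3°)


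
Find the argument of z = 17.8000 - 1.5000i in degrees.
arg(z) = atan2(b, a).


Re = 17.8, Im = -1.5
arg = atan2(-1.5, 17.8) = -4.8169 degrees

arg(z) = -4.8169 degrees


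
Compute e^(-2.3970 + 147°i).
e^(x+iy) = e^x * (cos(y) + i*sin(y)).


e^-2.3970 = 0.0910
cos(147°) = -0.8387
sin(147°) = 0.5446
Real = 0.0910*(-0.8387) = -0.0763
Imag = 0.0910*0.5446 = 0.0496

-0.0763 + 0.0496i


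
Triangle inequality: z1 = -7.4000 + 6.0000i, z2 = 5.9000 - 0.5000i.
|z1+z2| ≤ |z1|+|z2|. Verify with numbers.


|z1| = sqrt((-7.4)^2 + 6^2) = sqrt(90.76) = 9.5268
|z2| = sqrt(5.9^2 + (-0.5)^2) = sqrt(35.06) = 5.9211
z1+z2 = -1.5000 + 5.5000i
|z1+z2| = sqrt(32.5) = 5.7009
|z1|+|z2| = 9.5268 + 5.9211 = 15.4479

|z1+z2| = 5.7009 ≤ |z1|+|z2| = 15.4479 (verified)


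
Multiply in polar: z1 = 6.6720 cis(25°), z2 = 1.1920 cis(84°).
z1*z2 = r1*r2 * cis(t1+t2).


r = 6.6720 * 1.1920 = 7.9530
theta = 25° + 84° = 109° = 109° (mod 360)

7.9530 cis(109°)


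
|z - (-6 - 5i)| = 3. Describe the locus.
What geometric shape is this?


|z - z0| = r is a circle with center z0 and radius r.
Center = (-6, -5), radius = 3

Circle with center (-6, -5) and radius 3


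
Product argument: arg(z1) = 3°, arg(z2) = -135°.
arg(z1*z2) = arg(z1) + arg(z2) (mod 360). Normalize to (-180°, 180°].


arg(z1*z2) = 3° - 135° = -132°
Normalized to (-180°, 180°]: -132°

-132°


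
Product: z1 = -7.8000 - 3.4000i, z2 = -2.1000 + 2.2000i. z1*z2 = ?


Real = -7.8*(-2.1) - (-3.4)*2.2 = 16.38 - (-7.48) = 23.86
Imag = -7.8*2.2 - (2.1)*(-3.4) = -17.16 + 7.14 = -10.02

23.8600 - 10.0200i


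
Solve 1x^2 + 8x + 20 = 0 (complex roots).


disc = 8^2 - 4*1*20 = 64 - 80 = -16
sqrt(|disc|) = sqrt(16) = 4.0000
Real part = -8/(2*1) = -4.0000
Imag part = 4.0000/(2*1) = 2.0000

-4.0000 ± 2.0000i


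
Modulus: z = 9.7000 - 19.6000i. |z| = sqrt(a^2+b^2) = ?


|z| = sqrt(9.7^2 + (-19.6)^2) = sqrt(94.09 + 384.16) = sqrt(478.25) = 21.8689

|z| = 21.8689


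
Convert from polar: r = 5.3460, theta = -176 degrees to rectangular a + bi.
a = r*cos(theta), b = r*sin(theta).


a = 5.3460*cos(-176°) = 5.3460*(-0.99756) = -5.3330
b = 5.3460*sin(-176°) = 5.3460*(-0.06976) = -0.3729

-5.3330 - 0.3729i


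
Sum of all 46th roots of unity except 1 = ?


With w = e^(2*pi*i/46), all 46 of the 46th roots of unity w^0 = 1, w, ..., w^(45) sum to 0: 1 + w + ... + w^(45) = (1 - w^46)/(1 - w) = 0 since w^46 = 1, w ≠ 1.
Removing the root 1: w + w^2 + ... + w^(45) = 0 - 1 = -1

Sum = -1


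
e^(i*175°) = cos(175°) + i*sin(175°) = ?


cos(175°) = -0.9962
sin(175°) = 0.0872

e^(i*175°) = -0.9962 + 0.0872i


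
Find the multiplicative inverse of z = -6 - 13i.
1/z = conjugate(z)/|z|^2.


|z|^2 = 36+169 = 205
1/z = (-6 + 13i)/205

1/z = -0.0293 + 0.0634i


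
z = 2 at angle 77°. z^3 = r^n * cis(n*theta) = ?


r^3 = 2^3 = 8
n*theta = 3*77° = 231° = 231° (mod 360)
a = 8*cos(231°) = -5.0346
b = 8*sin(231°) = -6.2172

8 cis(231°) = -5.0346 - 6.2172i


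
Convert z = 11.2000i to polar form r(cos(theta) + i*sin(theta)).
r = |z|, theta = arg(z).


r = sqrt(0+125.44) = sqrt(125.44) = 11.2000
theta = atan2(11.2, 0) = 90.0000 degrees

r = 11.2000, theta = 90.0000 degrees


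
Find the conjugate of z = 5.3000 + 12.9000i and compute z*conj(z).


z_bar = 5.3000 - 12.9000i
z*z_bar = 5.3^2 + 12.9^2 = 28.09 + 166.41 = 194.5

z_bar = 5.3000 - 12.9000i, z*z_bar = 194.5


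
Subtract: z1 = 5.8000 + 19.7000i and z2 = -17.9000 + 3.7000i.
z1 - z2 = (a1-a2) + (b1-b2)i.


Real: 5.8 + 17.9 = 23.7
Imag: 19.7 - 3.7 = 16

23.7000 + 16.0000i


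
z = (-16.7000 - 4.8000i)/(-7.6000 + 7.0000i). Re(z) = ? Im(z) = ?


Multiply by conjugate: (-16.7000 - 4.8000i)(-7.6000 - 7.0000i) / ((-7.6)^2 + 7^2)
Numerator real = -16.7*(-7.6) - (4.8)*7 = 93.32
Numerator imag = -4.8*(-7.6) - (-16.7)*7 = 153.38
Denominator = 106.76
Re(z) = 93.32/106.76 = 0.8741
Im(z) = 153.38/106.76 = 1.4367

Re(z) = 0.8741, Im(z) = 1.4367


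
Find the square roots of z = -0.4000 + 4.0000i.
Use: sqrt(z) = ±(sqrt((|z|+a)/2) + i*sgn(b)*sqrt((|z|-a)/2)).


|z| = sqrt(0.16+16) = 4.0200
sqrt((|z|+a)/2) = sqrt((4.0200+(-0.4))/2) = sqrt(1.8100) = 1.3454
sqrt((|z|-a)/2) = sqrt((4.0200-(-0.4))/2) = sqrt(2.2100) = 1.4866

±(1.3454 + 1.4866i) i.e. 1.3454 + 1.4866i and -1.3454 - 1.4866i


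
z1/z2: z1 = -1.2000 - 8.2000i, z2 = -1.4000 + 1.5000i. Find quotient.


Conjugate of z2 = -1.4000 - 1.5000i
Numerator: (-1.2000 - 8.2000i)(-1.4000 - 1.5000i) = -10.6200 + 13.2800i
Denominator: (-1.4)^2 + 1.5^2 = 4.21
Result = (-10.6200 + 13.2800i)/4.21

-2.5226 + 3.1544i


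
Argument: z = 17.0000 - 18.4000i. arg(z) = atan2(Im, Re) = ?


Re = 17, Im = -18.4
arg = atan2(-18.4, 17) = -47.2648 degrees

arg(z) = -47.2648 degrees


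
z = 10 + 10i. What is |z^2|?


|z| = sqrt(100+100) = sqrt(200) = 14.1421
|z^2| = |z|^2 = (sqrt(200))^2 = 200

|z^2| = 200


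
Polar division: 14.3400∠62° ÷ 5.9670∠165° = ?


r = 14.3400 / 5.9670 = 2.4032
theta = 62° - 165° = -103° = 257° (mod 360)

2.4032 cis(257°)


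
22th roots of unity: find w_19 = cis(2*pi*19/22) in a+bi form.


Angle = 360*19/22 = 310.9091°
a = cos(310.9091°) = 0.6549
b = sin(310.9091°) = -0.7557

0.6549 - 0.7557i


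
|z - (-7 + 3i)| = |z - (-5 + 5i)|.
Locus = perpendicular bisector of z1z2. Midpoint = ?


Equal distances means the locus is the perpendicular bisector of z1 and z2.
Midpoint = ((-7+(-5))/2, (3+5)/2) = (-6.0000, 4.0000)

Perpendicular bisector through (-6.0000, 4.0000)


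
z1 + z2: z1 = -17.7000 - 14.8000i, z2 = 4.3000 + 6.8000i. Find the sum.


Real: -17.7 + 4.3 = -13.4
Imag: -14.8 + 6.8 = -8

-13.4000 - 8.0000i


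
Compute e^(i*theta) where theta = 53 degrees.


cos(53°) = 0.6018
sin(53°) = 0.7986

e^(i*53°) = 0.6018 + 0.7986i


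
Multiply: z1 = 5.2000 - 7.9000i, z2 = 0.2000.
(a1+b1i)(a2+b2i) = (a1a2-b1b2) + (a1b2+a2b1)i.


Real = 5.2*0.2 - (-7.9)*0 = 1.04 - 0 = 1.04
Imag = 5.2*0 + 0.2*(-7.9) = 0 - (1.58) = -1.58

1.0400 - 1.5800i


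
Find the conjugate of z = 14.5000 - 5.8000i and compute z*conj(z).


z_bar = 14.5000 + 5.8000i
z*z_bar = 14.5^2 + (-5.8)^2 = 210.25 + 33.64 = 243.89

z_bar = 14.5000 + 5.8000i, z*z_bar = 243.89


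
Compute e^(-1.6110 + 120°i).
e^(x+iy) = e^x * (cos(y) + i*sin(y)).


e^-1.6110 = 0.19969
cos(120°) = -0.5
sin(120°) = 0.866
Real = 0.19969*(-0.5) = -0.0998
Imag = 0.19969*0.866 = 0.1729

-0.0998 + 0.1729i


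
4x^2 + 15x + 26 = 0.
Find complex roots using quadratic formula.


disc = 15^2 - 4*4*26 = 225 - 416 = -191
sqrt(|disc|) = sqrt(191) = 13.8203
Real part = -15/(2*4) = -1.8750
Imag part = 13.8203/(2*4) = 1.7275

-1.8750 ± 1.7275i


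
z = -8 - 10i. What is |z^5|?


|z| = sqrt(64+100) = sqrt(164) = 12.8062
|z^5| = |z|^5 = (sqrt(164))^5 = 164^2 * sqrt(164) = 26896*sqrt(164)

|z^5| = 26896*sqrt(164) ≈ 344436.8590


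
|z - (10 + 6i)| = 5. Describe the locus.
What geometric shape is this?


|z - z0| = r is a circle with center z0 and radius r.
Center = (10, 6), radius = 5

Circle with center (10, 6) and radius 5


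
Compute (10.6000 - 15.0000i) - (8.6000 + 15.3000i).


Real: 10.6 - 8.6 = 2
Imag: -15 - 15.3 = -30.3

2.0000 - 30.3000i


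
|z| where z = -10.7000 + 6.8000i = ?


|z| = sqrt((-10.7)^2 + 6.8^2) = sqrt(114.49 + 46.24) = sqrt(160.73) = 12.6779

|z| = 12.6779


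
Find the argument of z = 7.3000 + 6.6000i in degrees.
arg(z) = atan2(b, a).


Re = 7.3, Im = 6.6
arg = atan2(6.6, 7.3) = 42.1170 degrees

arg(z) = 42.1170 degrees


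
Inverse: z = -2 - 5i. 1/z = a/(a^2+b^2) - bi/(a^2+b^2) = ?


|z|^2 = 4+25 = 29
1/z = (-2 + 5i)/29

1/z = -0.0690 + 0.1724i


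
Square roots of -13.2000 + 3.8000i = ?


|z| = sqrt(174.24+14.44) = 13.7361
sqrt((|z|+a)/2) = sqrt((13.7361+(-13.2))/2) = sqrt(0.2680) = 0.5177
sqrt((|z|-a)/2) = sqrt((13.7361-(-13.2))/2) = sqrt(13.4680) = 3.6699

±(0.5177 + 3.6699i) i.e. 0.5177 + 3.6699i and -0.5177 - 3.6699i


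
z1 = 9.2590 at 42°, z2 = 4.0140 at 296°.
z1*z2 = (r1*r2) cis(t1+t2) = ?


r = 9.2590 * 4.0140 = 37.1656
theta = 42° + 296° = 338° = 338° (mod 360)

37.1656 cis(338°)


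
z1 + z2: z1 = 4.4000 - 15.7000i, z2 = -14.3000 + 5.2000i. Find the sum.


Real: 4.4 - 14.3 = -9.9
Imag: -15.7 + 5.2 = -10.5

-9.9000 - 10.5000i


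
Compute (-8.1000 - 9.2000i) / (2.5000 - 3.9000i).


Conjugate of z2 = 2.5000 + 3.9000i
Numerator: (-8.1000 - 9.2000i)(2.5000 + 3.9000i) = 15.6300 - 54.5900i
Denominator: 2.5^2 + (-3.9)^2 = 21.46
Result = (15.6300 - 54.5900i)/21.46

0.7283 - 2.5438i


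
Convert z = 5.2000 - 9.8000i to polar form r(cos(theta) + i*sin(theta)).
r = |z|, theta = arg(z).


r = sqrt(27.04+96.04) = sqrt(123.08) = 11.0941
theta = atan2(-9.8, 5.2) = -62.0490 degrees

r = 11.0941, theta = -62.0490 degrees


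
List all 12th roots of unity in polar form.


The 12th roots of unity are cis(360k/12°) for k=0..11
Angle step = 360/12 = 30°
Primitive root: cis(30°)
Primitive root = 0.8660 + 0.5000i

12 roots at angles: 0°, 30°, 60°, 90°, 120°, 150°, 180°, 210°, 240°, 270°, 300°, 330°


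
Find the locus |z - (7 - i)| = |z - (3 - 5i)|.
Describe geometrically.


Equal distances means the locus is the perpendicular bisector of z1 and z2.
Midpoint = ((7+3)/2, (-1+(-5))/2) = (5.0000, -3.0000)

Perpendicular bisector through (5.0000, -3.0000)


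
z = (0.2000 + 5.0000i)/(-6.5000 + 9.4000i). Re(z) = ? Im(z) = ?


Multiply by conjugate: (0.2000 + 5.0000i)(-6.5000 - 9.4000i) / ((-6.5)^2 + 9.4^2)
Numerator real = 0.2*(-6.5) + 5*9.4 = 45.7
Numerator imag = 5*(-6.5) - 0.2*9.4 = -34.38
Denominator = 130.61
Re(z) = 45.7/130.61 = 0.3499
Im(z) = -34.38/130.61 = -0.2632

Re(z) = 0.3499, Im(z) = -0.2632


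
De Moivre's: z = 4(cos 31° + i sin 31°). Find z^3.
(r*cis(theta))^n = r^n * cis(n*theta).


r^3 = 4^3 = 64
n*theta = 3*31° = 93° = 93° (mod 360)
a = 64*cos(93°) = -3.3495
b = 64*sin(93°) = 63.9123

64 cis(93°) = -3.3495 + 63.9123i


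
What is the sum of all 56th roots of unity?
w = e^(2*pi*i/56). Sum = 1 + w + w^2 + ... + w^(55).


The sum of all 56th roots of unity is 0.
Geometric series: (1 - w^56)/(1 - w) = (1-1)/(1-w) = 0 since w^56 = 1, w ≠ 1.
Alternatively: coefficient of z^55 in z^56 - 1 is 0.

0


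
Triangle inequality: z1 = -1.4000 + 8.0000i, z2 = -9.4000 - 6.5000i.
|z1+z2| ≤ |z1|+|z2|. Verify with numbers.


|z1| = sqrt((-1.4)^2 + 8^2) = sqrt(65.96) = 8.1216
|z2| = sqrt((-9.4)^2 + (-6.5)^2) = sqrt(130.61) = 11.4285
z1+z2 = -10.8000 + 1.5000i
|z1+z2| = sqrt(118.89) = 10.9037
|z1|+|z2| = 8.1216 + 11.4285 = 19.5501

|z1+z2| = 10.9037 ≤ |z1|+|z2| = 19.5501 (verified)


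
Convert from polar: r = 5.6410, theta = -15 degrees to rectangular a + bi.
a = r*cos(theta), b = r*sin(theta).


a = 5.6410*cos(-15°) = 5.6410*0.96593 = 5.4488
b = 5.6410*sin(-15°) = 5.6410*(-0.25882) = -1.4600

5.4488 - 1.4600i


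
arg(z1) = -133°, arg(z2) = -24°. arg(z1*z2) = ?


arg(z1*z2) = -133° - 24° = -157°
Normalized to (-180°, 180°]: -157°

-157°


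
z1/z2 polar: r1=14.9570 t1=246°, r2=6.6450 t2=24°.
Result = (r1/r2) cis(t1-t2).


r = 14.9570 / 6.6450 = 2.2509
theta = 246° - 24° = 222° = 222° (mod 360)

2.2509 cis(222°)


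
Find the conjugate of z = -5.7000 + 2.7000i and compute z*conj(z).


z_bar = -5.7000 - 2.7000i
z*z_bar = (-5.7)^2 + 2.7^2 = 32.49 + 7.29 = 39.78

z_bar = -5.7000 - 2.7000i, z*z_bar = 39.78


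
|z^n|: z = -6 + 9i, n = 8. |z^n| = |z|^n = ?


|z| = sqrt(36+81) = sqrt(117) = 10.8167
|z^8| = |z|^8 = (sqrt(117))^8 = 117^4 = 187388721

|z^8| = 187388721


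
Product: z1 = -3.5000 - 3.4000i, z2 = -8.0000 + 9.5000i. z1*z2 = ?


Real = -3.5*(-8) - (-3.4)*9.5 = 28 - (-32.3) = 60.3
Imag = -3.5*9.5 - (8)*(-3.4) = -33.25 + 27.2 = -6.05

60.3000 - 6.0500i


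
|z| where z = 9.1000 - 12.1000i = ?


|z| = sqrt(9.1^2 + (-12.1)^2) = sqrt(82.81 + 146.41) = sqrt(229.22) = 15.1400

|z| = 15.1400


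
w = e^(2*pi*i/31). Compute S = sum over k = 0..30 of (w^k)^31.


The roots are w_k = w^k with w = e^(2*pi*i/31), and (w^k)^31 = (w^31)^k.
So S = 1 + u + u^2 + ... + u^(30) with u = w^31.
31 = 1*31 + 0, so 31 is a multiple of 31 and u = (w^31)^1 = 1.
Every one of the 31 terms equals 1: S = 31

S = 31


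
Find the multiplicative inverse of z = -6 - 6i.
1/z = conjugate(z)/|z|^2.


|z|^2 = 36+36 = 72
1/z = (-6 + 6i)/72

1/z = -0.0833 + 0.0833i


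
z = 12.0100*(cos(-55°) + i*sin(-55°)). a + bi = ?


a = 12.0100*cos(-55°) = 12.0100*0.57358 = 6.8887
b = 12.0100*sin(-55°) = 12.0100*(-0.81915) = -9.8380

6.8887 - 9.8380i


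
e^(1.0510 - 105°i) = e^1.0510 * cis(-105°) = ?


e^1.0510 = 2.8605
cos(-105°) = -0.25882
sin(-105°) = -0.9659
Real = 2.8605*(-0.25882) = -0.7404
Imag = 2.8605*(-0.9659) = -2.7630

-0.7404 - 2.7630i


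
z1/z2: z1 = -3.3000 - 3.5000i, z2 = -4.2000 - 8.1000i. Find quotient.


Conjugate of z2 = -4.2000 + 8.1000i
Numerator: (-3.3000 - 3.5000i)(-4.2000 + 8.1000i) = 42.2100 - 12.0300i
Denominator: (-4.2)^2 + (-8.1)^2 = 83.25
Result = (42.2100 - 12.0300i)/83.25

0.5070 - 0.1445i


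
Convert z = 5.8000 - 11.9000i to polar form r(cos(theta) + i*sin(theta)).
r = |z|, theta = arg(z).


r = sqrt(33.64+141.61) = sqrt(175.25) = 13.2382
theta = atan2(-11.9, 5.8) = -64.0156 degrees

r = 13.2382, theta = -64.0156 degrees


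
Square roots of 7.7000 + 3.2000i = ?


|z| = sqrt(59.29+10.24) = 8.3385
sqrt((|z|+a)/2) = sqrt((8.3385+7.7)/2) = sqrt(8.0192) = 2.8318
sqrt((|z|-a)/2) = sqrt((8.3385-7.7)/2) = sqrt(0.3192) = 0.5650

±(2.8318 + 0.5650i) i.e. 2.8318 + 0.5650i and -2.8318 - 0.5650i


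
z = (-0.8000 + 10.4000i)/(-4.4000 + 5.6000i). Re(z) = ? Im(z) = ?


Multiply by conjugate: (-0.8000 + 10.4000i)(-4.4000 - 5.6000i) / ((-4.4)^2 + 5.6^2)
Numerator real = -0.8*(-4.4) + 10.4*5.6 = 61.76
Numerator imag = 10.4*(-4.4) - (-0.8)*5.6 = -41.28
Denominator = 50.72
Re(z) = 61.76/50.72 = 1.2177
Im(z) = -41.28/50.72 = -0.8139

Re(z) = 1.2177, Im(z) = -0.8139


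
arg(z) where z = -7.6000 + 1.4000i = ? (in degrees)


Re = -7.6, Im = 1.4
arg = atan2(1.4, -7.6) = 169.5625 degrees

arg(z) = 169.5625 degrees


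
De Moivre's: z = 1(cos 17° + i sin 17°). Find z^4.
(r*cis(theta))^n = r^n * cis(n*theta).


r^4 = 1^4 = 1
n*theta = 4*17° = 68° = 68° (mod 360)
a = 1*cos(68°) = 0.3746
b = 1*sin(68°) = 0.9272

1 cis(68°) = 0.3746 + 0.9272i


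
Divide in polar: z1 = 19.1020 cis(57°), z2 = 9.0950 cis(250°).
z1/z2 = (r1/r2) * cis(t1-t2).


r = 19.1020 / 9.0950 = 2.1003
theta = 57° - 250° = -193° = 167° (mod 360)

2.1003 cis(167°)


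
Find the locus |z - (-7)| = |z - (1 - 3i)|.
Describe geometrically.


Equal distances means the locus is the perpendicular bisector of z1 and z2.
Midpoint = ((-7+1)/2, (0+(-3))/2) = (-3.0000, -1.5000)

Perpendicular bisector through (-3.0000, -1.5000)


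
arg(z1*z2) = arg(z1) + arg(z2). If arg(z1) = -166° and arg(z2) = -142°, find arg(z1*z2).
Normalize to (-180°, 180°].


arg(z1*z2) = -166° - 142° = -308°
Normalized to (-180°, 180°]: 52°

52°
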